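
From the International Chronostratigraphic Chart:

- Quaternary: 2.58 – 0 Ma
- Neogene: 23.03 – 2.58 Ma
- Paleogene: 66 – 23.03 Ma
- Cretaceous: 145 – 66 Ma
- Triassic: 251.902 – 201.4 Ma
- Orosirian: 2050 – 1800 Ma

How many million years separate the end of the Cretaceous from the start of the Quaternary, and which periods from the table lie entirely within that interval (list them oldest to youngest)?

End of Cretaceous = 66 Ma; start of Quaternary = 2.58 Ma.
Gap = 66 − 2.58 = 63.42 Myr.
Periods wholly inside 66–2.58 Ma: Paleogene (66–23.03), Neogene (23.03–2.58).

63.42 million years; Paleogene, Neogene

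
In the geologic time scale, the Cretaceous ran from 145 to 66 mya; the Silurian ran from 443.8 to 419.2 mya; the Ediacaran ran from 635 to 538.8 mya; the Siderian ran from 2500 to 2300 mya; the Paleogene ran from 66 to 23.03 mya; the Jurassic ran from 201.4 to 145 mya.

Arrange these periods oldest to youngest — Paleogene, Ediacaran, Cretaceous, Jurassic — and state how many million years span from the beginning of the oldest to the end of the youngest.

Ediacaran, Jurassic, Cretaceous, Paleogene; total span 611.97 Myr

From the excerpt: Paleogene 66–23.03; Ediacaran 635–538.8; Cretaceous 145–66; Jurassic 201.4–145 (Ma).
Larger Ma is earlier, so the oldest is Ediacaran and the youngest is Paleogene; oldest to youngest: Ediacaran, Jurassic, Cretaceous, Paleogene.
Oldest start 635 minus youngest end 23.03 gives 611.97 Myr overall.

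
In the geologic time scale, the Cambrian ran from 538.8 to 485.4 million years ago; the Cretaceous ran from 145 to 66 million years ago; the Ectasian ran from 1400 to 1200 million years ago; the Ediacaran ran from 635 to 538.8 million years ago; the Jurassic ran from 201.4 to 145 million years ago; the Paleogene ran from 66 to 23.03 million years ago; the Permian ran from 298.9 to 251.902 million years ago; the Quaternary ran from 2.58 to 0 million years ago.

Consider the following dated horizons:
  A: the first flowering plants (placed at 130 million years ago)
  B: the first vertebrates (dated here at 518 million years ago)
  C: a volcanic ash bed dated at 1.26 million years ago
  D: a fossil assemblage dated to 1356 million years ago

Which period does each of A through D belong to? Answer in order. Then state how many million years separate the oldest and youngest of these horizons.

A — Cretaceous; B — Cambrian; C — Quaternary; D — Ectasian; span 1354.74 million years

A: 130 Ma lies in 145–66 Ma, so Cretaceous.
B: 518 Ma lies in 538.8–485.4 Ma, so Cambrian.
C: 1.26 Ma lies in 2.58–0 Ma, so Quaternary.
D: 1356 Ma lies in 1400–1200 Ma, so Ectasian.
Oldest = 1356 Ma, youngest = 1.26 Ma → span 1354.74 Myr.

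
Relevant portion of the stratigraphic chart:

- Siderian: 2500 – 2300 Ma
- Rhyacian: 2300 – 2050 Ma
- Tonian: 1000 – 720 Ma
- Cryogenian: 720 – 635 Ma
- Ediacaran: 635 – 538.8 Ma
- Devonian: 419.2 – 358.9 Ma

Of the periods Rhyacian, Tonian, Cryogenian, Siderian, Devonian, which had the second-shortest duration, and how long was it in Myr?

Cryogenian, 85 million years

Start − end for each: Rhyacian 2300 − 2050 = 250; Tonian 1000 − 720 = 280; Cryogenian 720 − 635 = 85; Siderian 2500 − 2300 = 200; Devonian 419.2 − 358.9 = 60.3.
Ranking these from shortest: Devonian < Cryogenian < Siderian < Rhyacian < Tonian.
Position 2 in that ranking is Cryogenian, which lasted 85 Myr.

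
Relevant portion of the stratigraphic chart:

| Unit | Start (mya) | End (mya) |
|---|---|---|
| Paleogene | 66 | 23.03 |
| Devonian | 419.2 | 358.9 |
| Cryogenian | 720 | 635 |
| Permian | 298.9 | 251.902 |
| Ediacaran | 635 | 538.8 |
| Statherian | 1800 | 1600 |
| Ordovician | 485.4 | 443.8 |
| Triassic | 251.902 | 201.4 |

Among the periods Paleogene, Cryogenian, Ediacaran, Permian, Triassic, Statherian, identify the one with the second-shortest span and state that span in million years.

Start − end for each: Paleogene 66 − 23.03 = 42.97; Cryogenian 720 − 635 = 85; Ediacaran 635 − 538.8 = 96.2; Permian 298.9 − 251.902 = 46.998; Triassic 251.902 − 201.4 = 50.502; Statherian 1800 − 1600 = 200.
Ranking these from shortest: Paleogene < Permian < Triassic < Cryogenian < Ediacaran < Statherian.
Position 2 in that ranking is Permian, which lasted 46.998 Myr.

Permian, 46.998 million years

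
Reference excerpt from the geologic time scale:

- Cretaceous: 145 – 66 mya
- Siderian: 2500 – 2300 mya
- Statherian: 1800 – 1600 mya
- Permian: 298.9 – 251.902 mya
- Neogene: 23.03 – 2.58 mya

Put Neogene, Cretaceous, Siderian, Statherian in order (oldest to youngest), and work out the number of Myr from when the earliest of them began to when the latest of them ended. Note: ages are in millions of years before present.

Start ages (Ma): Siderian 2500, Statherian 1800, Cretaceous 145, Neogene 23.03.
Ordered oldest to youngest: Siderian, Statherian, Cretaceous, Neogene.
Span = 2500 − 2.58 = 2497.42 Myr.

Siderian → Statherian → Cretaceous → Neogene; total span 2497.42 Myr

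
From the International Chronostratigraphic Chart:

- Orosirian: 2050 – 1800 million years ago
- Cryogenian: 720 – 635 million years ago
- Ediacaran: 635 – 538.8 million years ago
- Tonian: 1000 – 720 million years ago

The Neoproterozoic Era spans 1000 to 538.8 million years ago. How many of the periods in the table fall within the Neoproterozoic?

Periods inside 1000–538.8 Ma: Tonian, Cryogenian, Ediacaran — 3 in total.

3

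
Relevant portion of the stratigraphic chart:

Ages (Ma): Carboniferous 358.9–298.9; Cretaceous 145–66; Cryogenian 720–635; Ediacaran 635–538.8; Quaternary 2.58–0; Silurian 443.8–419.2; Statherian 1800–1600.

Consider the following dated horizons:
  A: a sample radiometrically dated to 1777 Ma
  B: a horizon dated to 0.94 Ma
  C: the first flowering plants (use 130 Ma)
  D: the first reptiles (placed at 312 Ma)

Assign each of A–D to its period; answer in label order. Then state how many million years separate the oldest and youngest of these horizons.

A — Statherian; B — Quaternary; C — Cretaceous; D — Carboniferous; span 1776.06 million years

Match each age against the start–end ranges in the excerpt: A = 1777 Ma → Statherian (1800–1600); B = 0.94 Ma → Quaternary (2.58–0); C = 130 Ma → Cretaceous (145–66); D = 312 Ma → Carboniferous (358.9–298.9).
The largest age is 1777 Ma and the smallest is 0.94 Ma; their difference is 1776.06 Myr.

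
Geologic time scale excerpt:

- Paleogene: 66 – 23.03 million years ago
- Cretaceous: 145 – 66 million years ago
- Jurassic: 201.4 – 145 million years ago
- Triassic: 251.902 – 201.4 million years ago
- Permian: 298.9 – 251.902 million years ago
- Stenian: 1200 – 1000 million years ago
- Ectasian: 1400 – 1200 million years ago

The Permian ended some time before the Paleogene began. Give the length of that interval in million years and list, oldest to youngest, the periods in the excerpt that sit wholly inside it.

185.902 million years; Triassic, Jurassic, Cretaceous

End of Permian = 251.902 Ma; start of Paleogene = 66 Ma.
Gap = 251.902 − 66 = 185.902 Myr.
Periods wholly inside 251.902–66 Ma: Triassic (251.902–201.4), Jurassic (201.4–145), Cretaceous (145–66).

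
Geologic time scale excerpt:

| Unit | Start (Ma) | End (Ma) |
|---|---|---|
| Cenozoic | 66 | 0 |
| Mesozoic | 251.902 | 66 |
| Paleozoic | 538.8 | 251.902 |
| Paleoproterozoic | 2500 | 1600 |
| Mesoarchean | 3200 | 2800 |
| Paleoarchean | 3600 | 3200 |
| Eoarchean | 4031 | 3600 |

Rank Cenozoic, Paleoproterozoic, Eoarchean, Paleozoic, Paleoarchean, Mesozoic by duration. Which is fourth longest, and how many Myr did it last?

Paleozoic, 286.898 million years

Durations: Cenozoic 66; Paleoproterozoic 900; Eoarchean 431; Paleozoic 286.898; Paleoarchean 400; Mesozoic 185.902 Myr.
Sorted longest-first: Paleoproterozoic (900), Eoarchean (431), Paleoarchean (400), Paleozoic (286.898), Mesozoic (185.902), Cenozoic (66).
The fourth longest is Paleozoic at 286.898 Myr.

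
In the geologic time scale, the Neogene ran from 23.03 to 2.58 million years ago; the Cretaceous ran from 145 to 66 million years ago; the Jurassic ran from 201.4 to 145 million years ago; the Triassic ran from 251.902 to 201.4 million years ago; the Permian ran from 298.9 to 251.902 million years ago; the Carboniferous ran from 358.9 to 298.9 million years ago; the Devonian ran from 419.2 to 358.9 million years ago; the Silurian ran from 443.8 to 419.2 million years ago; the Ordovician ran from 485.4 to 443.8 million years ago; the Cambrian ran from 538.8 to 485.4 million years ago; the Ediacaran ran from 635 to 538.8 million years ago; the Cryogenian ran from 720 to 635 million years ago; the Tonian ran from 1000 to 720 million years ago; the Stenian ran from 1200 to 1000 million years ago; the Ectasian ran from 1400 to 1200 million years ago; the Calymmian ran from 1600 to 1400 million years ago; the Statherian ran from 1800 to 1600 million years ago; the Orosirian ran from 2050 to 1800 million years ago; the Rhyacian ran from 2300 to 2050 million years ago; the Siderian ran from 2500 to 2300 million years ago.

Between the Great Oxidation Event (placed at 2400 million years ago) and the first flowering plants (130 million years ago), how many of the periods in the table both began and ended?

17

2400 Ma sits inside the Siderian (2500–2300) and 130 Ma inside the Cretaceous (145–66); neither of those is wholly between the two dates.
The listed periods lying completely between them are Rhyacian, Orosirian, Statherian, Calymmian, Ectasian, Stenian, Tonian, Cryogenian, Ediacaran, Cambrian, Ordovician, Silurian, Devonian, Carboniferous, Permian, Triassic, Jurassic — 17 in all.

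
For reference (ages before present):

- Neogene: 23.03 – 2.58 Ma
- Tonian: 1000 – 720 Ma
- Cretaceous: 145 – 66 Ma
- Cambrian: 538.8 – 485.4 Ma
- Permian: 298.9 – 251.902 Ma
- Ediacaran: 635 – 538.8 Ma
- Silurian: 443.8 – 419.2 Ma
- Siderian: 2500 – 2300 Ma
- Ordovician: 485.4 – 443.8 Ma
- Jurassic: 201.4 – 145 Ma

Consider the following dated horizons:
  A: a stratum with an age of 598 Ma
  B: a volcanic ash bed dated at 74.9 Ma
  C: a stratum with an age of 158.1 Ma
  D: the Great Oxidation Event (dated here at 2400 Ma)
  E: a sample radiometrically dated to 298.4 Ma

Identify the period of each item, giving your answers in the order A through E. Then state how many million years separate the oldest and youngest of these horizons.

Match each age against the start–end ranges in the excerpt: A = 598 Ma → Ediacaran (635–538.8); B = 74.9 Ma → Cretaceous (145–66); C = 158.1 Ma → Jurassic (201.4–145); D = 2400 Ma → Siderian (2500–2300); E = 298.4 Ma → Permian (298.9–251.902).
The largest age is 2400 Ma and the smallest is 74.9 Ma; their difference is 2325.1 Myr.

A — Ediacaran; B — Cretaceous; C — Jurassic; D — Siderian; E — Permian; span 2325.1 million years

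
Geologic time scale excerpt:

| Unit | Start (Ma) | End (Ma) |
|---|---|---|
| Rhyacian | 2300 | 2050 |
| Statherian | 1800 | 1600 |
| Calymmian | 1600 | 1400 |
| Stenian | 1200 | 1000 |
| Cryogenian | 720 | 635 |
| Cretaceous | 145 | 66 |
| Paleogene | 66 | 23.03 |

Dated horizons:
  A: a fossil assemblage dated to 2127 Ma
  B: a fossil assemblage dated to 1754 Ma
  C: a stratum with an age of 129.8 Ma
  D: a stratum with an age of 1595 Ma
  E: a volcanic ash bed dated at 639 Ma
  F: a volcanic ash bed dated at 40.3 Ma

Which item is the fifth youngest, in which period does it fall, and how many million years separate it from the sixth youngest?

B, in the Statherian; 373 million years to A

Sorted youngest-first by Ma: F (40.3), C (129.8), E (639), D (1595), B (1754), A (2127).
The fifth youngest is B at 1754 Ma, which lies in 1800–1600 Ma: the Statherian.
The sixth youngest is A at 2127 Ma; separation = |1754 − 2127| = 373 Myr.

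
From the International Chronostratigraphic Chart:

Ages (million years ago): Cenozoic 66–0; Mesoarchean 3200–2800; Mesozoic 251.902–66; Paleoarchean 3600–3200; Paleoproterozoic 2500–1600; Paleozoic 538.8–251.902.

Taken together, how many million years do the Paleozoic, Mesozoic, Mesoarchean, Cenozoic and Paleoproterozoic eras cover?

1838.8 million years

Duration is start − end for each: (538.8 − 251.902) + (251.902 − 66) + (3200 − 2800) + (66 − 0) + (2500 − 1600).
That is 286.898 + 185.902 + 400 + 66 + 900, which totals 1838.8 million years.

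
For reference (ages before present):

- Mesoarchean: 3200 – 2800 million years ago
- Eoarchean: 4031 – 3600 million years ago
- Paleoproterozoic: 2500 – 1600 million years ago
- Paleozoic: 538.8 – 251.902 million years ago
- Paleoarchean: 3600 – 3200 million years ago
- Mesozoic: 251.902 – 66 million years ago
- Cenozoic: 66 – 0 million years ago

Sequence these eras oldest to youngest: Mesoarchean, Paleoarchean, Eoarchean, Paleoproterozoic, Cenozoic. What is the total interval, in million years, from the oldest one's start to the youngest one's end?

Start ages (Ma): Eoarchean 4031, Paleoarchean 3600, Mesoarchean 3200, Paleoproterozoic 2500, Cenozoic 66.
Ordered oldest to youngest: Eoarchean, Paleoarchean, Mesoarchean, Paleoproterozoic, Cenozoic.
Span = 4031 − 0 = 4031 Myr.

Eoarchean, Paleoarchean, Mesoarchean, Paleoproterozoic, Cenozoic; total span 4031 Myr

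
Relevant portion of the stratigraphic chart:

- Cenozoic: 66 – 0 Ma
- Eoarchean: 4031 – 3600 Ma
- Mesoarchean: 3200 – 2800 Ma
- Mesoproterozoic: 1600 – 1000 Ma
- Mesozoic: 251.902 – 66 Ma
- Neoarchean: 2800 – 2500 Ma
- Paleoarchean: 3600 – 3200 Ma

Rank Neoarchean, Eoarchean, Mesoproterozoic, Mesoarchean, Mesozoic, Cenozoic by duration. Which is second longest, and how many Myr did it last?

Durations: Neoarchean 300; Eoarchean 431; Mesoproterozoic 600; Mesoarchean 400; Mesozoic 185.902; Cenozoic 66 Myr.
Sorted longest-first: Mesoproterozoic (600), Eoarchean (431), Mesoarchean (400), Neoarchean (300), Mesozoic (185.902), Cenozoic (66).
The second longest is Eoarchean at 431 Myr.

Eoarchean, 431 million years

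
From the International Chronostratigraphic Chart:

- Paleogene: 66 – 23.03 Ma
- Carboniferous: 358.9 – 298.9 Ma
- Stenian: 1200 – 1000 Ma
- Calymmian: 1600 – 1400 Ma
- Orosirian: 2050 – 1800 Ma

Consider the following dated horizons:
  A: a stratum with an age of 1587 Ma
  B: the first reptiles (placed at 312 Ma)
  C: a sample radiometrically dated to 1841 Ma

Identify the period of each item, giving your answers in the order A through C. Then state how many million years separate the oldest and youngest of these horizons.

A — Calymmian; B — Carboniferous; C — Orosirian; span 1529 million years

A: 1587 Ma lies in 1600–1400 Ma, so Calymmian.
B: 312 Ma lies in 358.9–298.9 Ma, so Carboniferous.
C: 1841 Ma lies in 2050–1800 Ma, so Orosirian.
Oldest = 1841 Ma, youngest = 312 Ma → span 1529 Myr.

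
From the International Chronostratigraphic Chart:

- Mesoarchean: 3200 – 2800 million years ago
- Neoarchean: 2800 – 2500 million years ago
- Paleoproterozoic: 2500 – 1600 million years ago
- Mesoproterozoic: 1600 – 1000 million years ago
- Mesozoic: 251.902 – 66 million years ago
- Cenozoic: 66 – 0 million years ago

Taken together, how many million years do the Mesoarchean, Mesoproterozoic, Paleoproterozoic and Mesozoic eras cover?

2085.902 million years

Duration is start − end for each: (3200 − 2800) + (1600 − 1000) + (2500 − 1600) + (251.902 − 66).
That is 400 + 600 + 900 + 185.902, which totals 2085.902 million years.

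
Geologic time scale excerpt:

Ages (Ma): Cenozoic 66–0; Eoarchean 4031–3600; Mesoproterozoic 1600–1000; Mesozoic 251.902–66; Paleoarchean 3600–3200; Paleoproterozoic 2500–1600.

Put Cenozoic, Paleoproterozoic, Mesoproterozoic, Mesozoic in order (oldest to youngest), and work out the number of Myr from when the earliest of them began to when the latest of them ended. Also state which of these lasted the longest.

From the excerpt: Cenozoic 66–0; Paleoproterozoic 2500–1600; Mesoproterozoic 1600–1000; Mesozoic 251.902–66 (Ma).
Larger Ma is earlier, so the oldest is Paleoproterozoic and the youngest is Cenozoic; oldest to youngest: Paleoproterozoic, Mesoproterozoic, Mesozoic, Cenozoic.
Oldest start 2500 minus youngest end 0 gives 2500 Myr overall.
Individual lengths (start − end): Cenozoic 66; Mesoproterozoic 600; Mesozoic 185.902; Paleoproterozoic 900. The largest is Paleoproterozoic at 900 Myr.

Paleoproterozoic, Mesoproterozoic, Mesozoic, Cenozoic; total span 2500 Myr; longest is Paleoproterozoic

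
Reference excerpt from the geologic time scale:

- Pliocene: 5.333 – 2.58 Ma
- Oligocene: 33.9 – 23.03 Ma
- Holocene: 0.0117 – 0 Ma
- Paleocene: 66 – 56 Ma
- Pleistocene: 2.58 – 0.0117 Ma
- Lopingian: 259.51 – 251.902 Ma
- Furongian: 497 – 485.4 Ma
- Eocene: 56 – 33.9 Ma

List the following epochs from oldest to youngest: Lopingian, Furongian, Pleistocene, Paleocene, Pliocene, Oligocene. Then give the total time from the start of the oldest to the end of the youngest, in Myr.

From the excerpt: Lopingian 259.51–251.902; Furongian 497–485.4; Pleistocene 2.58–0.0117; Paleocene 66–56; Pliocene 5.333–2.58; Oligocene 33.9–23.03 (Ma).
Larger Ma is earlier, so the oldest is Furongian and the youngest is Pleistocene; oldest to youngest: Furongian, Lopingian, Paleocene, Oligocene, Pliocene, Pleistocene.
Oldest start 497 minus youngest end 0.0117 gives 496.9883 Myr overall.

Furongian, Lopingian, Paleocene, Oligocene, Pliocene, Pleistocene; total span 496.9883 Myr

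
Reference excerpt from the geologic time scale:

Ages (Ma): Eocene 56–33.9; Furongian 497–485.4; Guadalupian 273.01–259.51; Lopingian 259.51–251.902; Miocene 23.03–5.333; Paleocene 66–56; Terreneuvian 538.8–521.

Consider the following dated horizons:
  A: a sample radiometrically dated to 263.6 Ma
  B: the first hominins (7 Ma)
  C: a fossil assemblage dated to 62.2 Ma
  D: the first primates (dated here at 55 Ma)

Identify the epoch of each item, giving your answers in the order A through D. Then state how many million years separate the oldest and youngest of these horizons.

A — Guadalupian; B — Miocene; C — Paleocene; D — Eocene; span 256.6 million years

Match each age against the start–end ranges in the excerpt: A = 263.6 Ma → Guadalupian (273.01–259.51); B = 7 Ma → Miocene (23.03–5.333); C = 62.2 Ma → Paleocene (66–56); D = 55 Ma → Eocene (56–33.9).
The largest age is 263.6 Ma and the smallest is 7 Ma; their difference is 256.6 Myr.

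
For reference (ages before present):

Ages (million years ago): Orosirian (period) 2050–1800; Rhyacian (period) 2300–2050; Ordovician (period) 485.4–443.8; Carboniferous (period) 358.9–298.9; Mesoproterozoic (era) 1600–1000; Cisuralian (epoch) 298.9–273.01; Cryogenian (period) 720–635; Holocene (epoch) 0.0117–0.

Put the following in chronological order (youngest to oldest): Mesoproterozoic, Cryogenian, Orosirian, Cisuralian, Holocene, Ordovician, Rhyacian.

Read off each span (Ma): Mesoproterozoic 1600–1000; Cryogenian 720–635; Orosirian 2050–1800; Cisuralian 298.9–273.01; Holocene 0.0117–0; Ordovician 485.4–443.8; Rhyacian 2300–2050.
Larger Ma is older, so oldest→youngest is Rhyacian, Orosirian, Mesoproterozoic, Cryogenian, Ordovician, Cisuralian, Holocene; reverse it for youngest→oldest.

Holocene, Cisuralian, Ordovician, Cryogenian, Mesoproterozoic, Orosirian, Rhyacian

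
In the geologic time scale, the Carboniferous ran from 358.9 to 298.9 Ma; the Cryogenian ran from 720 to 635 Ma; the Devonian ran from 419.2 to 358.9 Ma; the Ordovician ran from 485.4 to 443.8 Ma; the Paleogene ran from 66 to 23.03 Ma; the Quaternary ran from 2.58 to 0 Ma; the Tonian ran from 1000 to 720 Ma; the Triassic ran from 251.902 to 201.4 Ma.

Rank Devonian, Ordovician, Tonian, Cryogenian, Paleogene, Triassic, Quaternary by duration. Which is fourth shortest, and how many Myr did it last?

Durations: Devonian 60.3; Ordovician 41.6; Tonian 280; Cryogenian 85; Paleogene 42.97; Triassic 50.502; Quaternary 2.58 Myr.
Sorted shortest-first: Quaternary (2.58), Ordovician (41.6), Paleogene (42.97), Triassic (50.502), Devonian (60.3), Cryogenian (85), Tonian (280).
The fourth shortest is Triassic at 50.502 Myr.

Triassic, 50.502 million years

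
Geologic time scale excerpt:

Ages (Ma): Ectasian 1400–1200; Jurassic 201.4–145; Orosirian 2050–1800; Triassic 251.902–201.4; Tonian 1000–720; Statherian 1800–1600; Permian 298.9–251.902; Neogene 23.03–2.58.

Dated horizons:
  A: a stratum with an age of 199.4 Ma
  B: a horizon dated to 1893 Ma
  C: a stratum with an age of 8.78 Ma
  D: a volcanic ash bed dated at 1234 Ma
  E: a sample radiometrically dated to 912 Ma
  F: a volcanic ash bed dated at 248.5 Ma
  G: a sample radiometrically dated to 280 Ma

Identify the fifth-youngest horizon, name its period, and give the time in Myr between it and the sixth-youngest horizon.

Sorted youngest-first by Ma: C (8.78), A (199.4), F (248.5), G (280), E (912), D (1234), B (1893).
The fifth youngest is E at 912 Ma, which lies in 1000–720 Ma: the Tonian.
The sixth youngest is D at 1234 Ma; separation = |912 − 1234| = 322 Myr.

E, in the Tonian; 322 million years to D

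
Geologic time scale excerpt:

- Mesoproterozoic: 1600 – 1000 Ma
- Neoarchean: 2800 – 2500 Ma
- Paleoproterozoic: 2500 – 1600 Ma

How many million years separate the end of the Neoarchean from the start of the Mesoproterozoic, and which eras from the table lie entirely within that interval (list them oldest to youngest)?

The Neoarchean closes at 2500 Ma and the Mesoproterozoic opens at 1600 Ma, so the interval is 2500 − 1600 = 900 Myr.
An era fits inside if it starts at or after 2500 Ma and ends at or before 1600 Ma; oldest first that gives Paleoproterozoic.

900 million years; Paleoproterozoic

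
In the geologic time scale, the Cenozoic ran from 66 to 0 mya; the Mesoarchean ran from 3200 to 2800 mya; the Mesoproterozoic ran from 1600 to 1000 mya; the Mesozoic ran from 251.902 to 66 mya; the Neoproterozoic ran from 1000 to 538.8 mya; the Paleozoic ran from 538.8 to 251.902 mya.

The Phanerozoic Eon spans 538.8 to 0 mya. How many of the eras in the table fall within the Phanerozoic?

Eras inside 538.8–0 Ma: Paleozoic, Mesozoic, Cenozoic — 3 in total.

3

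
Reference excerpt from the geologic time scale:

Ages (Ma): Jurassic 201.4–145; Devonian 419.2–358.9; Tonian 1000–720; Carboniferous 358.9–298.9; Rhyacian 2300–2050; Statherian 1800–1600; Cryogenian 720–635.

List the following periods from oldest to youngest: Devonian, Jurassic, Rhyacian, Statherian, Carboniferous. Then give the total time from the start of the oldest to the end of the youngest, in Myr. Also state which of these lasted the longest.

Rhyacian, Statherian, Devonian, Carboniferous, Jurassic; total span 2155 Myr; longest is Rhyacian

Start ages (Ma): Rhyacian 2300, Statherian 1800, Devonian 419.2, Carboniferous 358.9, Jurassic 201.4.
Ordered oldest to youngest: Rhyacian, Statherian, Devonian, Carboniferous, Jurassic.
Span = 2300 − 145 = 2155 Myr.
Durations: Statherian 200, Rhyacian 250, Jurassic 56.4, Carboniferous 60, Devonian 60.3 → longest is Rhyacian (250 Myr).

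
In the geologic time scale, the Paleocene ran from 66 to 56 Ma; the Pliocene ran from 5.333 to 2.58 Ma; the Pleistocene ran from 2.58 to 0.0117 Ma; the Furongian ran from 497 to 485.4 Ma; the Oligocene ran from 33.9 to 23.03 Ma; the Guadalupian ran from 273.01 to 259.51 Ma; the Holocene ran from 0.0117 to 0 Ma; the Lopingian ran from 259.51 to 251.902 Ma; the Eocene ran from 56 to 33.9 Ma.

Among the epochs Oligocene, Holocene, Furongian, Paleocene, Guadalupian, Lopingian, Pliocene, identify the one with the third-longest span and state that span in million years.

Oligocene, 10.87 million years

Durations: Oligocene 10.87; Holocene 0.0117; Furongian 11.6; Paleocene 10; Guadalupian 13.5; Lopingian 7.608; Pliocene 2.753 Myr.
Sorted longest-first: Guadalupian (13.5), Furongian (11.6), Oligocene (10.87), Paleocene (10), Lopingian (7.608), Pliocene (2.753), Holocene (0.0117).
The third longest is Oligocene at 10.87 Myr.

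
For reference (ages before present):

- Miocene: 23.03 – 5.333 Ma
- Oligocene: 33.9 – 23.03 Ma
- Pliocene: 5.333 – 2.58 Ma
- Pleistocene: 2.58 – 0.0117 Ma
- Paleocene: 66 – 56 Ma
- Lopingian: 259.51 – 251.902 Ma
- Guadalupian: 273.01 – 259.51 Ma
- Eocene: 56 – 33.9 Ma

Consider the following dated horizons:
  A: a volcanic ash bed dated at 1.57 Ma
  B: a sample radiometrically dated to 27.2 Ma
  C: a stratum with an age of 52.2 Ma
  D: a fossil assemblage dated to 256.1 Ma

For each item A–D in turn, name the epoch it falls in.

A — Pleistocene; B — Oligocene; C — Eocene; D — Lopingian

Match each age against the start–end ranges in the excerpt: A = 1.57 Ma → Pleistocene (2.58–0.0117); B = 27.2 Ma → Oligocene (33.9–23.03); C = 52.2 Ma → Eocene (56–33.9); D = 256.1 Ma → Lopingian (259.51–251.902).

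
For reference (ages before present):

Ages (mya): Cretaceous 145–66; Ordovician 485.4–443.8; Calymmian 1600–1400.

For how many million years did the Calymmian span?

200 million years

1600 − 1400 = 200 million years.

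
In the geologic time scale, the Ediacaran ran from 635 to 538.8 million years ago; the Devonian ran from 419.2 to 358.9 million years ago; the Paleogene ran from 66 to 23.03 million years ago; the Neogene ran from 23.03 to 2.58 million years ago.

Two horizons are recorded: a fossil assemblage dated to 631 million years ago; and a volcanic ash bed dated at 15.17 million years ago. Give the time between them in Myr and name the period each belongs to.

Elapsed time: 631 − 15.17 = 615.83 Myr.
631 Ma lies within 635–538.8 Ma: Ediacaran.
15.17 Ma lies within 23.03–2.58 Ma: Neogene.

615.83 million years apart; the first in the Ediacaran, the second in the Neogene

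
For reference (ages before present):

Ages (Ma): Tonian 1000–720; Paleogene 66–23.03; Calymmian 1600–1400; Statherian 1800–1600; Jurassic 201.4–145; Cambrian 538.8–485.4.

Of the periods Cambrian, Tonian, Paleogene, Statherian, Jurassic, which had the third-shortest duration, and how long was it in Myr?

Jurassic, 56.4 million years

Durations: Cambrian 53.4; Tonian 280; Paleogene 42.97; Statherian 200; Jurassic 56.4 Myr.
Sorted shortest-first: Paleogene (42.97), Cambrian (53.4), Jurassic (56.4), Statherian (200), Tonian (280).
The third shortest is Jurassic at 56.4 Myr.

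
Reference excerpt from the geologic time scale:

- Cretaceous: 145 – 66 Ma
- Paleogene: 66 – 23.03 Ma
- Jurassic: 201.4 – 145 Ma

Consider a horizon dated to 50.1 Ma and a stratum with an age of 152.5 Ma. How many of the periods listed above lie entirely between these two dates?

152.5 Ma sits inside the Jurassic (201.4–145) and 50.1 Ma inside the Paleogene (66–23.03); neither of those is wholly between the two dates.
The listed periods lying completely between them are Cretaceous — 1 in all.

1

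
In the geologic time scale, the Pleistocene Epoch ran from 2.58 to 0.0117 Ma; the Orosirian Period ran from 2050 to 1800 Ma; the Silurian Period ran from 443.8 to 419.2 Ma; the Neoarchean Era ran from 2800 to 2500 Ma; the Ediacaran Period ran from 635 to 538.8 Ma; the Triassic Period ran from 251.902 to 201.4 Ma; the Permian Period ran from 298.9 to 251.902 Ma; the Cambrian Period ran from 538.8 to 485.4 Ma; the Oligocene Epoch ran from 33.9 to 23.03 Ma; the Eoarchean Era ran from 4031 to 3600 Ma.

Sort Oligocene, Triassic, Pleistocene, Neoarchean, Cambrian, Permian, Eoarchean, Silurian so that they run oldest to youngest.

Sorting by start age (descending Ma, since larger Ma = older): Eoarchean began 4031, Neoarchean began 2800, Cambrian began 538.8, Silurian began 443.8, Permian began 298.9, Triassic began 251.902, Oligocene began 33.9, Pleistocene began 2.58.

Eoarchean, Neoarchean, Cambrian, Silurian, Permian, Triassic, Oligocene, Pleistocene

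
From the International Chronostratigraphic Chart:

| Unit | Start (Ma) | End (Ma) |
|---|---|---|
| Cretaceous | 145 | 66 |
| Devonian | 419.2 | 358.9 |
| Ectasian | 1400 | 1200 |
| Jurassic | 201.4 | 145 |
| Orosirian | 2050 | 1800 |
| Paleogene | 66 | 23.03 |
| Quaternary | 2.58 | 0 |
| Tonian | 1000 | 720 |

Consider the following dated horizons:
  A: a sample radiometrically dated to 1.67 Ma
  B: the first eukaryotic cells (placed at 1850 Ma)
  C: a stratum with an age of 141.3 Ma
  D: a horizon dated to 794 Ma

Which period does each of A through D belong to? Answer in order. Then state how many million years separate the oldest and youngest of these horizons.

Match each age against the start–end ranges in the excerpt: A = 1.67 Ma → Quaternary (2.58–0); B = 1850 Ma → Orosirian (2050–1800); C = 141.3 Ma → Cretaceous (145–66); D = 794 Ma → Tonian (1000–720).
The largest age is 1850 Ma and the smallest is 1.67 Ma; their difference is 1848.33 Myr.

A — Quaternary; B — Orosirian; C — Cretaceous; D — Tonian; span 1848.33 million years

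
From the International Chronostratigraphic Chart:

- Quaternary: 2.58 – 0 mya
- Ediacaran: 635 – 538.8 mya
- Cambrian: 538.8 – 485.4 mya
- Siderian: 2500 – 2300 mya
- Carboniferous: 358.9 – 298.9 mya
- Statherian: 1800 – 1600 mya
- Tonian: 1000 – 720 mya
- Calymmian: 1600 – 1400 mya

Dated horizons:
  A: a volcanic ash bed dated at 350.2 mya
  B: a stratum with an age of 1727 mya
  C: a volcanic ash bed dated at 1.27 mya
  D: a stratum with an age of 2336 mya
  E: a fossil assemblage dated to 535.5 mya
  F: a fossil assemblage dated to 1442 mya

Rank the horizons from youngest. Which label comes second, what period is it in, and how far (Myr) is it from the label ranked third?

A, in the Carboniferous; 185.3 million years to E

Smaller Ma means younger, so youngest first: C 1.27 < A 350.2 < E 535.5 < F 1442 < B 1727 < D 2336.
Counting 2 along gives A (350.2 Ma); the excerpt puts that inside the Carboniferous, 358.9–298.9 Ma.
Next in line is E (535.5 Ma), and 535.5 − 350.2 = 185.3 Myr.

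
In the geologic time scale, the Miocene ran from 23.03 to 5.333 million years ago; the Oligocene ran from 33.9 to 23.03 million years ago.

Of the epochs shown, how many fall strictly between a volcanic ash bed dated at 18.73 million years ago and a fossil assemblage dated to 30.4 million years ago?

0

Checking each listed span, none has both start < 30.4 Ma and end > 18.73 Ma — every epoch straddles one of the two dates or lies outside them — so the count is 0.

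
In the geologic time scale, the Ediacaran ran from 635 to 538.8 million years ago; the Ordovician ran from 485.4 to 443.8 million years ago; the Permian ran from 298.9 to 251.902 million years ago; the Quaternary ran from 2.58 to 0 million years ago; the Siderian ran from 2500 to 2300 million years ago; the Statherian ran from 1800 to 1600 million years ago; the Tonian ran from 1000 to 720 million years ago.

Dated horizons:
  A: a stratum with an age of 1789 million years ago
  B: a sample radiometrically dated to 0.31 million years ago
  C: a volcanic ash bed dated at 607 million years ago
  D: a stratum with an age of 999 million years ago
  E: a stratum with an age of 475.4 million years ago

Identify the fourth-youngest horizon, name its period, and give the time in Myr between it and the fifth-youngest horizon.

D, in the Tonian; 790 million years to A

Smaller Ma means younger, so youngest first: B 0.31 < E 475.4 < C 607 < D 999 < A 1789.
Counting 4 along gives D (999 Ma); the excerpt puts that inside the Tonian, 1000–720 Ma.
Next in line is A (1789 Ma), and 1789 − 999 = 790 Myr.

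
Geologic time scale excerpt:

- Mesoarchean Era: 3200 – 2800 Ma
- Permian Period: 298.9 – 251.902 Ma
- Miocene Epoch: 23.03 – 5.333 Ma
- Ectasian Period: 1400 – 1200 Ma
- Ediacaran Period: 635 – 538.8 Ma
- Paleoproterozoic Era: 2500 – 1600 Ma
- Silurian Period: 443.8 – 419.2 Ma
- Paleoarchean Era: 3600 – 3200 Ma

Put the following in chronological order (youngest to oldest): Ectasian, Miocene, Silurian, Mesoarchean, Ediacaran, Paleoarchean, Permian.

Sorting by start age (ascending Ma, since larger Ma = older): Miocene began 23.03, Permian began 298.9, Silurian began 443.8, Ediacaran began 635, Ectasian began 1400, Mesoarchean began 3200, Paleoarchean began 3600.

Miocene → Permian → Silurian → Ediacaran → Ectasian → Mesoarchean → Paleoarchean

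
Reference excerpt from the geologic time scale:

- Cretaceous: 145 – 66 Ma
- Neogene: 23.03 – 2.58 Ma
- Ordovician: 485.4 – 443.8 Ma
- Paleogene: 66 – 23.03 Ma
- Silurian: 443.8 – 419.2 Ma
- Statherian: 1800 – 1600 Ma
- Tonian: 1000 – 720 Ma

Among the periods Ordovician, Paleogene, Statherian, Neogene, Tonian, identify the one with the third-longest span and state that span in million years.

Paleogene, 42.97 million years

Start − end for each: Ordovician 485.4 − 443.8 = 41.6; Paleogene 66 − 23.03 = 42.97; Statherian 1800 − 1600 = 200; Neogene 23.03 − 2.58 = 20.45; Tonian 1000 − 720 = 280.
Ranking these from longest: Tonian > Statherian > Paleogene > Ordovician > Neogene.
Position 3 in that ranking is Paleogene, which lasted 42.97 Myr.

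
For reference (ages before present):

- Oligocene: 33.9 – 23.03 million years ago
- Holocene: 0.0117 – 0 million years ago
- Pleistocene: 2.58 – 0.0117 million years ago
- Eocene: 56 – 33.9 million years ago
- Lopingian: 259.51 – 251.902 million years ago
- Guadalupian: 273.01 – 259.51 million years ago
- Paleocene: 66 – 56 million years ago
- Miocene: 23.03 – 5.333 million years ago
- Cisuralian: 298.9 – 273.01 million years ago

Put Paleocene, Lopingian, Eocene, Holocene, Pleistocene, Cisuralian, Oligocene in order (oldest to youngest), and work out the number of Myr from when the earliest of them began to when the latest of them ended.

Start ages (Ma): Cisuralian 298.9, Lopingian 259.51, Paleocene 66, Eocene 56, Oligocene 33.9, Pleistocene 2.58, Holocene 0.0117.
Ordered oldest to youngest: Cisuralian, Lopingian, Paleocene, Eocene, Oligocene, Pleistocene, Holocene.
Span = 298.9 − 0 = 298.9 Myr.

Cisuralian, Lopingian, Paleocene, Eocene, Oligocene, Pleistocene, Holocene; total span 298.9 Myr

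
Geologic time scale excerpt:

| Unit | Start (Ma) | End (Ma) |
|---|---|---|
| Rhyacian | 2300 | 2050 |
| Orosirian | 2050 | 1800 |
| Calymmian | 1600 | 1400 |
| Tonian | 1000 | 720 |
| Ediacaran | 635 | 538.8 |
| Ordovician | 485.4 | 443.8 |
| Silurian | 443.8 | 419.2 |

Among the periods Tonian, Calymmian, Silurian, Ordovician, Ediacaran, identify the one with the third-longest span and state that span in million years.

Start − end for each: Tonian 1000 − 720 = 280; Calymmian 1600 − 1400 = 200; Silurian 443.8 − 419.2 = 24.6; Ordovician 485.4 − 443.8 = 41.6; Ediacaran 635 − 538.8 = 96.2.
Ranking these from longest: Tonian > Calymmian > Ediacaran > Ordovician > Silurian.
Position 3 in that ranking is Ediacaran, which lasted 96.2 Myr.

Ediacaran, 96.2 million years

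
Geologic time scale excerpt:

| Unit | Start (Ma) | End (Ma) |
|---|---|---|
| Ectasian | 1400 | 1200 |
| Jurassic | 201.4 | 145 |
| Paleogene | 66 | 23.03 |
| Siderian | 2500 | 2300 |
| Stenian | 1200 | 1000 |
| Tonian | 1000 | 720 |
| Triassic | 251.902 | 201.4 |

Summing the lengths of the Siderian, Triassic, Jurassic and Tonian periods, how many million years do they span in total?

Each duration: Siderian = 200; Triassic = 50.502; Jurassic = 56.4; Tonian = 280.
Sum: 200 + 50.502 + 56.4 + 280 = 586.902 Myr.

586.902 million years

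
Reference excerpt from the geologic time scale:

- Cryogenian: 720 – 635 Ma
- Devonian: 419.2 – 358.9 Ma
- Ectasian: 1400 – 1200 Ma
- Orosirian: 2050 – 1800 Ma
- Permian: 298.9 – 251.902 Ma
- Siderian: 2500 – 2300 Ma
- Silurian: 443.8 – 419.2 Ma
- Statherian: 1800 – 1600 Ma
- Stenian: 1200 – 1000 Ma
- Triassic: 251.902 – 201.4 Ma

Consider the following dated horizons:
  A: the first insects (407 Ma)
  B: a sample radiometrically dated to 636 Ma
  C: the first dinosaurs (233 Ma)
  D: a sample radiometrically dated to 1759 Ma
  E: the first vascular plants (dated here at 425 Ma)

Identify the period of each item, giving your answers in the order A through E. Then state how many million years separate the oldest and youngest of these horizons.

A: 407 Ma lies in 419.2–358.9 Ma, so Devonian.
B: 636 Ma lies in 720–635 Ma, so Cryogenian.
C: 233 Ma lies in 251.902–201.4 Ma, so Triassic.
D: 1759 Ma lies in 1800–1600 Ma, so Statherian.
E: 425 Ma lies in 443.8–419.2 Ma, so Silurian.
Oldest = 1759 Ma, youngest = 233 Ma → span 1526 Myr.

A — Devonian; B — Cryogenian; C — Triassic; D — Statherian; E — Silurian; span 1526 million years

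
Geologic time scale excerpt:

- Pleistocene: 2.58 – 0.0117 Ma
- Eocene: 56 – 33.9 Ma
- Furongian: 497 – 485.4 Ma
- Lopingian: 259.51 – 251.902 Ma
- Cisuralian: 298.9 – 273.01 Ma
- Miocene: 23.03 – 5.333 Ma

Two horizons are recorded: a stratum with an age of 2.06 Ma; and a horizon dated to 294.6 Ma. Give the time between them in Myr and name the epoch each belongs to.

292.54 million years apart; the first in the Pleistocene, the second in the Cisuralian

Elapsed time: 294.6 − 2.06 = 292.54 Myr.
2.06 Ma lies within 2.58–0.0117 Ma: Pleistocene.
294.6 Ma lies within 298.9–273.01 Ma: Cisuralian.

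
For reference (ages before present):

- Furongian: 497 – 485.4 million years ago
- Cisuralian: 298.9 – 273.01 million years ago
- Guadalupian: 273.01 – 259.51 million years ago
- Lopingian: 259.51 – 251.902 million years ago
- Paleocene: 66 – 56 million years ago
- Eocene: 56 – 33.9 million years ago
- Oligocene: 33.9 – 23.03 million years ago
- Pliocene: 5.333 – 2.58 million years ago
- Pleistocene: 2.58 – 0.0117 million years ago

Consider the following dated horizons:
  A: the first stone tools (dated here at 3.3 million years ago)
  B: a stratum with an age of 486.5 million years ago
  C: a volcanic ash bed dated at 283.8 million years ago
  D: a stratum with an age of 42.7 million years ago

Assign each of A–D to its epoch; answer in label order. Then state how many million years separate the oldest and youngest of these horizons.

A — Pliocene; B — Furongian; C — Cisuralian; D — Eocene; span 483.2 million years

Match each age against the start–end ranges in the excerpt: A = 3.3 Ma → Pliocene (5.333–2.58); B = 486.5 Ma → Furongian (497–485.4); C = 283.8 Ma → Cisuralian (298.9–273.01); D = 42.7 Ma → Eocene (56–33.9).
The largest age is 486.5 Ma and the smallest is 3.3 Ma; their difference is 483.2 Myr.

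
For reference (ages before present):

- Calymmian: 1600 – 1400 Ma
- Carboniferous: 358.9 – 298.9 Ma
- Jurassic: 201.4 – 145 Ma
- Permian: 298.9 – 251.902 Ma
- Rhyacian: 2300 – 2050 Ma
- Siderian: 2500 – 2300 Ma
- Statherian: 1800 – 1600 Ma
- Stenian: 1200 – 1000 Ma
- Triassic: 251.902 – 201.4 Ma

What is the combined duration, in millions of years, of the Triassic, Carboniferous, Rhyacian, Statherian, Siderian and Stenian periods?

Each duration: Triassic = 50.502; Carboniferous = 60; Rhyacian = 250; Statherian = 200; Siderian = 200; Stenian = 200.
Sum: 50.502 + 60 + 250 + 200 + 200 + 200 = 960.502 Myr.

960.502 million years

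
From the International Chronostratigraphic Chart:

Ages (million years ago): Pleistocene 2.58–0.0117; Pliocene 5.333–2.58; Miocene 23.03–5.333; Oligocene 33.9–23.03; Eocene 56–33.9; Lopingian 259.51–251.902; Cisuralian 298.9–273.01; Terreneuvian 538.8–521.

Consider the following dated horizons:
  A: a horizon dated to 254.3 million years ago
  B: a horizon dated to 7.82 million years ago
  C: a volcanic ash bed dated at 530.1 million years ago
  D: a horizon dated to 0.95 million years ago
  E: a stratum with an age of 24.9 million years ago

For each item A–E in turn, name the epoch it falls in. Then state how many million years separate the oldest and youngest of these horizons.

A — Lopingian; B — Miocene; C — Terreneuvian; D — Pleistocene; E — Oligocene; span 529.15 million years

Match each age against the start–end ranges in the excerpt: A = 254.3 Ma → Lopingian (259.51–251.902); B = 7.82 Ma → Miocene (23.03–5.333); C = 530.1 Ma → Terreneuvian (538.8–521); D = 0.95 Ma → Pleistocene (2.58–0.0117); E = 24.9 Ma → Oligocene (33.9–23.03).
The largest age is 530.1 Ma and the smallest is 0.95 Ma; their difference is 529.15 Myr.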